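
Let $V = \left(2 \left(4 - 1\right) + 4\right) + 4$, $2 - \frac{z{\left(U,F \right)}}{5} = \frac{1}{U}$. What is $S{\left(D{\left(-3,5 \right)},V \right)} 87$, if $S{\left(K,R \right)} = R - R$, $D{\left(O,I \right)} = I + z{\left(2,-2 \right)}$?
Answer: $0$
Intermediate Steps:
$z{\left(U,F \right)} = 10 - \frac{5}{U}$
$D{\left(O,I \right)} = \frac{15}{2} + I$ ($D{\left(O,I \right)} = I + \left(10 - \frac{5}{2}\right) = I + \frac{15}{2} = \frac{15}{2} + I$)
$V = 14$ ($V = \left(2 \cdot 3 + 4\right) + 4 = \left(6 + 4\right) + 4 = 10 + 4 = 14$)
$S{\left(K,R \right)} = 0$
$S{\left(D{\left(-3,5 \right)},V \right)} 87 = 0 \cdot 87 = 0$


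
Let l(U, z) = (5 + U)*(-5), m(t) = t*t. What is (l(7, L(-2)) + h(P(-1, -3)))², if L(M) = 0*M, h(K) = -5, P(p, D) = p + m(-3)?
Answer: 4225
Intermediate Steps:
m(t) = t²
P(p, D) = 9 + p (P(p, D) = p + (-3)² = p + 9 = 9 + p)
L(M) = 0
l(U, z) = -25 - 5*U
(l(7, L(-2)) + h(P(-1, -3)))² = ((-25 - 5*7) - 5)² = ((-25 - 35) - 5)² = (-60 - 5)² = (-65)² = 4225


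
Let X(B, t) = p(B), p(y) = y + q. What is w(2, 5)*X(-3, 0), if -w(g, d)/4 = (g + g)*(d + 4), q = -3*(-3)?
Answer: -864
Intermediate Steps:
q = 9
p(y) = 9 + y (p(y) = y + 9 = 9 + y)
X(B, t) = 9 + B
w(g, d) = -8*g*(4 + d) (w(g, d) = -4*(g + g)*(d + 4) = -4*2*g*(4 + d) = -8*g*(4 + d))
w(2, 5)*X(-3, 0) = (-8*2*(4 + 5))*(9 - 3) = -8*2*9*6 = -144*6 = -864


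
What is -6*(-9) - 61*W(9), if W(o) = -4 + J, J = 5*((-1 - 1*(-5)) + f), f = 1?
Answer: -1227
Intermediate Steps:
J = 25 (J = 5*((-1 - 1*(-5)) + 1) = 5*((-1 + 5) + 1) = 5*(4 + 1) = 5*5 = 25)
W(o) = 21 (W(o) = -4 + 25 = 21)
-6*(-9) - 61*W(9) = -6*(-9) - 61*21 = 54 - 1281 = -1227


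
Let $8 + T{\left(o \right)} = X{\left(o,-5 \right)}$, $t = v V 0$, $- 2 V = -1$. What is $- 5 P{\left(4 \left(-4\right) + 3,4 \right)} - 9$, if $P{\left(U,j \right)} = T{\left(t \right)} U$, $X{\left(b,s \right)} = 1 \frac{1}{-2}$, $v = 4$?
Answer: $- \frac{1123}{2} \approx -561.5$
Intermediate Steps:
$V = \frac{1}{2}$ ($V = \left(- \frac{1}{2}\right) \left(-1\right) = \frac{1}{2} \approx 0.5$)
$X{\left(b,s \right)} = - \frac{1}{2}$ ($X{\left(b,s \right)} = 1 \left(- \frac{1}{2}\right) = - \frac{1}{2}$)
$t = 0$ ($t = 4 \cdot \frac{1}{2} \cdot 0 = 2 \cdot 0 = 0$)
$T{\left(o \right)} = - \frac{17}{2}$ ($T{\left(o \right)} = -8 - \frac{1}{2} = - \frac{17}{2}$)
$P{\left(U,j \right)} = - \frac{17 U}{2}$
$- 5 P{\left(4 \left(-4\right) + 3,4 \right)} - 9 = - 5 \left(- \frac{17 \left(4 \left(-4\right) + 3\right)}{2}\right) - 9 = - 5 \left(- \frac{17 \left(-16 + 3\right)}{2}\right) - 9 = - 5 \left(\left(- \frac{17}{2}\right) \left(-13\right)\right) - 9 = \left(-5\right) \frac{221}{2} - 9 = - \frac{1105}{2} - 9 = - \frac{1123}{2}$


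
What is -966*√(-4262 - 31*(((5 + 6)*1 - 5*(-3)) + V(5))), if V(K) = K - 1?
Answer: -1932*I*√1298 ≈ -69606.0*I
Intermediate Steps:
V(K) = -1 + K
-966*√(-4262 - 31*(((5 + 6)*1 - 5*(-3)) + V(5))) = -966*√(-4262 - 31*(((5 + 6)*1 - 5*(-3)) + (-1 + 5))) = -966*√(-4262 - 31*((11*1 + 15) + 4)) = -966*√(-4262 - 31*((11 + 15) + 4)) = -966*√(-4262 - 31*(26 + 4)) = -966*√(-4262 - 31*30) = -966*√(-4262 - 930) = -1932*I*√1298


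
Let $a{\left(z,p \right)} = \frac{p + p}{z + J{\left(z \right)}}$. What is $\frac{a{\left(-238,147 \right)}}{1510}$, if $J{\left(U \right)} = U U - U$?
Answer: $\frac{3}{872780} \approx 3.4373 \cdot 10^{-6}$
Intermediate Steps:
$J{\left(U \right)} = U^{2} - U$
$a{\left(z,p \right)} = \frac{2 p}{z + z \left(-1 + z\right)}$ ($a{\left(z,p \right)} = \frac{p + p}{z + z \left(-1 + z\right)} = \frac{2 p}{z + z \left(-1 + z\right)}$)
$\frac{a{\left(-238,147 \right)}}{1510} = \frac{2 \cdot 147 \cdot \frac{1}{56644}}{1510} = 2 \cdot 147 \cdot \frac{1}{56644} \cdot \frac{1}{1510} = \frac{3}{578} \cdot \frac{1}{1510} = \frac{3}{872780}$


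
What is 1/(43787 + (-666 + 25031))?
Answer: 1/68152 ≈ 1.4673e-5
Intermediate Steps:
1/(43787 + (-666 + 25031)) = 1/(43787 + 24365) = 1/68152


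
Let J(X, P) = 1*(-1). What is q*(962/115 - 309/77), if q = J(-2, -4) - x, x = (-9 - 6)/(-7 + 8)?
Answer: 77078/1265 ≈ 60.931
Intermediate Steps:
J(X, P) = -1
x = -15 (x = -15/1 = -15*1 = -15)
q = 14 (q = -1 - 1*(-15) = -1 + 15 = 14)
q*(962/115 - 309/77) = 14*(962/115 - 309/77) = 14*(38539/8855) = 77078/1265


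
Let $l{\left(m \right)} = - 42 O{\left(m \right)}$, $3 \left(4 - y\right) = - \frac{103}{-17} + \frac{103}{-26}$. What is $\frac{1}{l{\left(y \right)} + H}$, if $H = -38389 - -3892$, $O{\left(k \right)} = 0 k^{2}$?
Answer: $- \frac{1}{34497} \approx -2.8988 \cdot 10^{-5}$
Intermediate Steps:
$O{\left(k \right)} = 0$
$H = -34497$ ($H = -38389 + 3892 = -34497$)
$y = \frac{1459}{442}$ ($y = 4 - \frac{- \frac{103}{-17} + \frac{103}{-26}}{3} = 4 - \frac{\left(-103\right) \left(- \frac{1}{17}\right) + 103 \left(- \frac{1}{26}\right)}{3} = 4 - \frac{\frac{103}{17} - \frac{103}{26}}{3} = 4 - \frac{309}{442} = \frac{1459}{442} \approx 3.3009$)
$l{\left(m \right)} = 0$ ($l{\left(m \right)} = \left(-42\right) 0 = 0$)
$\frac{1}{l{\left(y \right)} + H} = \frac{1}{0 - 34497} = \frac{1}{-34497} = - \frac{1}{34497}$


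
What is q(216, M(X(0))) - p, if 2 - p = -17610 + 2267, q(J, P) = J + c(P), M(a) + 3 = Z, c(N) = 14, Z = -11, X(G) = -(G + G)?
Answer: -15115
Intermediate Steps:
X(G) = -2*G
M(a) = -14 (M(a) = -3 - 11 = -14)
q(J, P) = 14 + J (q(J, P) = J + 14 = 14 + J)
p = 15345 (p = 2 - (-17610 + 2267) = 2 - 1*(-15343) = 2 + 15343 = 15345)
q(216, M(X(0))) - p = (14 + 216) - 1*15345 = 230 - 15345 = -15115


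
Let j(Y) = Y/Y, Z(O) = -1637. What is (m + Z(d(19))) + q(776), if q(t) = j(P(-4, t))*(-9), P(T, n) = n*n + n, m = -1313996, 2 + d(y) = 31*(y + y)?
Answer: -1315642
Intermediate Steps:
d(y) = -2 + 62*y (d(y) = -2 + 31*(y + y) = -2 + 31*(2*y) = -2 + 62*y)
P(T, n) = n + n**2 (P(T, n) = n**2 + n = n + n**2)
j(Y) = 1
q(t) = -9 (q(t) = 1*(-9) = -9)
(m + Z(d(19))) + q(776) = (-1313996 - 1637) - 9 = -1315633 - 9 = -1315642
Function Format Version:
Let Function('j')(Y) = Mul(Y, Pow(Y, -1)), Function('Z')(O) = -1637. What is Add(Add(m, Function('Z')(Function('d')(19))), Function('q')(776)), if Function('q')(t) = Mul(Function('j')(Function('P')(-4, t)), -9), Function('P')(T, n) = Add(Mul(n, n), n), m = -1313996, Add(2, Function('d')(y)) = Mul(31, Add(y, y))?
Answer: -1315642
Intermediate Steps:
Function('d')(y) = Add(-2, Mul(62, y)) (Function('d')(y) = Add(-2, Mul(31, Add(y, y))) = Add(-2, Mul(31, Mul(2, y))) = Add(-2, Mul(62, y)))
Function('P')(T, n) = Add(n, Pow(n, 2)) (Function('P')(T, n) = Add(Pow(n, 2), n) = Add(n, Pow(n, 2)))
Function('j')(Y) = 1
Function('q')(t) = -9 (Function('q')(t) = Mul(1, -9) = -9)
Add(Add(m, Function('Z')(Function('d')(19))), Function('q')(776)) = Add(Add(-1313996, -1637), -9) = Add(-1315633, -9) = -1315642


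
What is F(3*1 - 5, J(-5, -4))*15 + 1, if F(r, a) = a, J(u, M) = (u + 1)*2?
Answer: -119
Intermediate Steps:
J(u, M) = 2 + 2*u (J(u, M) = (1 + u)*2 = 2 + 2*u)
F(3*1 - 5, J(-5, -4))*15 + 1 = (2 + 2*(-5))*15 + 1 = (2 - 10)*15 + 1 = -8*15 + 1 = -120 + 1 = -119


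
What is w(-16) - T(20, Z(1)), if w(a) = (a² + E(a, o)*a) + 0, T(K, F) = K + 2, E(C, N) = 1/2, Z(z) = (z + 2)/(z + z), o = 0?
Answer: 226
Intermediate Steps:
Z(z) = (2 + z)/(2*z) (Z(z) = (2 + z)/((2*z)) = (2 + z)*(1/(2*z)) = (2 + z)/(2*z))
E(C, N) = ½
T(K, F) = 2 + K
w(a) = a² + a/2 (w(a) = (a² + a/2) + 0 = a² + a/2)
w(-16) - T(20, Z(1)) = -16*(½ - 16) - (2 + 20) = -16*(-31/2) - 1*22 = 248 - 22 = 226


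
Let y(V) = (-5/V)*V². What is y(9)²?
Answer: 2025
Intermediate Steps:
y(V) = -5*V
y(9)² = (-5*9)² = (-45)² = 2025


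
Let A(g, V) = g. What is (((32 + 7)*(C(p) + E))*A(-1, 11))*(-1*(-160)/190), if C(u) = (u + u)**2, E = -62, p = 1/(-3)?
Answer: 115232/57 ≈ 2021.6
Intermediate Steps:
p = -1/3 ≈ -0.33333
C(u) = 4*u**2 (C(u) = (2*u)**2 = 4*u**2)
(((32 + 7)*(C(p) + E))*A(-1, 11))*(-1*(-160)/190) = (((32 + 7)*(4*(-1/3)**2 - 62))*(-1))*(-1*(-160)/190) = ((39*(4*(1/9) - 62))*(-1))*(160*(1/190)) = ((39*(4/9 - 62))*(-1))*(16/19) = ((39*(-554/9))*(-1))*(16/19) = -7202/3*(-1)*(16/19) = (7202/3)*(16/19) = 115232/57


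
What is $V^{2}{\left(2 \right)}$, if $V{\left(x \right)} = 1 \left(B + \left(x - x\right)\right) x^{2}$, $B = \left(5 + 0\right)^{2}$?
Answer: $10000$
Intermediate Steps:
$B = 25$ ($B = 5^{2} = 25$)
$V{\left(x \right)} = 25 x^{2}$ ($V{\left(x \right)} = 1 \left(25 + \left(x - x\right)\right) x^{2} = 1 \left(25 + 0\right) x^{2} = 1 \cdot 25 x^{2} = 25 x^{2}$)
$V^{2}{\left(2 \right)} = \left(25 \cdot 2^{2}\right)^{2} = \left(25 \cdot 4\right)^{2} = 100^{2} = 10000$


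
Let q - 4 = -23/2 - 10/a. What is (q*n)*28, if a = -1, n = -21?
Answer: -1470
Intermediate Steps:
q = 5/2 (q = 4 + (-23/2 - 10/(-1)) = 4 + (-23*1/2 - 10*(-1)) = 4 + (-23/2 + 10) = 4 - 3/2 = 5/2 ≈ 2.5000)
(q*n)*28 = ((5/2)*(-21))*28 = -105/2*28 = -1470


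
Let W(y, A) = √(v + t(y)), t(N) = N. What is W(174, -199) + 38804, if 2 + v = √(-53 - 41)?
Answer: 38804 + √(172 + I*√94) ≈ 38817.0 + 0.36949*I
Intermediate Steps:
v = -2 + I*√94 (v = -2 + √(-53 - 41) = -2 + √(-94) = -2 + I*√94 ≈ -2.0 + 9.6954*I)
W(y, A) = √(-2 + y + I*√94) (W(y, A) = √((-2 + I*√94) + y) = √(-2 + y + I*√94))
W(174, -199) + 38804 = √(-2 + 174 + I*√94) + 38804 = √(172 + I*√94) + 38804 = 38804 + √(172 + I*√94)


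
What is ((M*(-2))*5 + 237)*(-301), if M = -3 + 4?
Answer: -68327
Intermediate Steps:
M = 1
((M*(-2))*5 + 237)*(-301) = ((1*(-2))*5 + 237)*(-301) = (-2*5 + 237)*(-301) = (-10 + 237)*(-301) = 227*(-301) = -68327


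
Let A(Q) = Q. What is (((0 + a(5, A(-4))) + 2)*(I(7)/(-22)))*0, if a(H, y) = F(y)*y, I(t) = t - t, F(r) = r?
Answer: 0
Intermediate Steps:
I(t) = 0
a(H, y) = y**2 (a(H, y) = y*y = y**2)
(((0 + a(5, A(-4))) + 2)*(I(7)/(-22)))*0 = (((0 + (-4)**2) + 2)*(0/(-22)))*0 = (((0 + 16) + 2)*(0*(-1/22)))*0 = ((16 + 2)*0)*0 = (18*0)*0 = 0*0 = 0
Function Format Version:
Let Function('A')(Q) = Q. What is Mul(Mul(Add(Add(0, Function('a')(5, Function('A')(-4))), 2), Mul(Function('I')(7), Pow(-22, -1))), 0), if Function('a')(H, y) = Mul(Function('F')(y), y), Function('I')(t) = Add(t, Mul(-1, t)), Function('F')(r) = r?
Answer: 0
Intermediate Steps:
Function('I')(t) = 0
Function('a')(H, y) = Pow(y, 2) (Function('a')(H, y) = Mul(y, y) = Pow(y, 2))
Mul(Mul(Add(Add(0, Function('a')(5, Function('A')(-4))), 2), Mul(Function('I')(7), Pow(-22, -1))), 0) = Mul(Mul(Add(Add(0, Pow(-4, 2)), 2), Mul(0, Pow(-22, -1))), 0) = Mul(Mul(Add(Add(0, 16), 2), Mul(0, Rational(-1, 22))), 0) = Mul(Mul(Add(16, 2), 0), 0) = Mul(Mul(18, 0), 0) = Mul(0, 0) = 0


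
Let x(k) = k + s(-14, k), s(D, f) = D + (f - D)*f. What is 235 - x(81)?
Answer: -7527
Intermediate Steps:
s(D, f) = D + f*(f - D)
x(k) = -14 + k² + 15*k (x(k) = k + (-14 + k² - 1*(-14)*k) = k + (-14 + k² + 14*k) = -14 + k² + 15*k)
235 - x(81) = 235 - (-14 + 81² + 15*81) = 235 - (-14 + 6561 + 1215) = 235 - 1*7762 = 235 - 7762 = -7527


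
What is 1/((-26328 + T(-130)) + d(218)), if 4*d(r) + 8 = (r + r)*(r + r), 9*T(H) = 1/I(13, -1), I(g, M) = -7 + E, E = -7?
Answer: 126/2670443 ≈ 4.7183e-5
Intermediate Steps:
I(g, M) = -14 (I(g, M) = -7 - 7 = -14)
T(H) = -1/126 (T(H) = (⅑)/(-14) = (⅑)*(-1/14) = -1/126)
d(r) = -2 + r² (d(r) = -2 + ((r + r)*(r + r))/4 = -2 + ((2*r)*(2*r))/4 = -2 + (4*r²)/4 = -2 + r²)
1/((-26328 + T(-130)) + d(218)) = 1/((-26328 - 1/126) + (-2 + 218²)) = 1/(-3317329/126 + (-2 + 47524)) = 1/(-3317329/126 + 47522) = 1/(2670443/126) = 126/2670443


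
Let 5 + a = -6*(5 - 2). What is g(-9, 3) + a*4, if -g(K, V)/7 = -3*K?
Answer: -281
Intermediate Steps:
a = -23 (a = -5 - 6*(5 - 2) = -5 - 6*3 = -5 - 18 = -23)
g(K, V) = 21*K (g(K, V) = -(-21)*K = 21*K)
g(-9, 3) + a*4 = 21*(-9) - 23*4 = -189 - 92 = -281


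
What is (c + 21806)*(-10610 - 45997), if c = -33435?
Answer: 658282803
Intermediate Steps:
(c + 21806)*(-10610 - 45997) = (-33435 + 21806)*(-10610 - 45997) = -11629*(-56607) = 658282803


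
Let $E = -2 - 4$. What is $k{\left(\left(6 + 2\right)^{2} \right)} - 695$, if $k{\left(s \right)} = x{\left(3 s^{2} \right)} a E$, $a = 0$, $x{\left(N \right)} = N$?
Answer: $-695$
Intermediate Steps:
$E = -6$
$k{\left(s \right)} = 0$ ($k{\left(s \right)} = 3 s^{2} \cdot 0 \left(-6\right) = 0 \left(-6\right) = 0$)
$k{\left(\left(6 + 2\right)^{2} \right)} - 695 = 0 - 695 = -695$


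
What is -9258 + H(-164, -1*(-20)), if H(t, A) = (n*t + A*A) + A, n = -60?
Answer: 1002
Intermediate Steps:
H(t, A) = A + A**2 - 60*t (H(t, A) = (-60*t + A*A) + A = (-60*t + A**2) + A = (A**2 - 60*t) + A = A + A**2 - 60*t)
-9258 + H(-164, -1*(-20)) = -9258 + (-1*(-20) + (-1*(-20))**2 - 60*(-164)) = -9258 + (20 + 20**2 + 9840) = -9258 + (20 + 400 + 9840) = -9258 + 10260 = 1002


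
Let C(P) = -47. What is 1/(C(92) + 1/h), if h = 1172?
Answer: -1172/55083 ≈ -0.021277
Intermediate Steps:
1/(C(92) + 1/h) = 1/(-47 + 1/1172) = 1/(-55083/1172) = -1172/55083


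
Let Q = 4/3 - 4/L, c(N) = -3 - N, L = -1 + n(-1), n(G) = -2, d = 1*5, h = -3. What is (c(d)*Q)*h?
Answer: 64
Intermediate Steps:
d = 5
L = -3 (L = -1 - 2 = -3)
Q = 8/3 (Q = 4/3 - 4/(-3) = 4*(⅓) - 4*(-⅓) = 4/3 + 4/3 = 8/3 ≈ 2.6667)
(c(d)*Q)*h = ((-3 - 1*5)*(8/3))*(-3) = ((-3 - 5)*(8/3))*(-3) = -8*8/3*(-3) = -64/3*(-3) = 64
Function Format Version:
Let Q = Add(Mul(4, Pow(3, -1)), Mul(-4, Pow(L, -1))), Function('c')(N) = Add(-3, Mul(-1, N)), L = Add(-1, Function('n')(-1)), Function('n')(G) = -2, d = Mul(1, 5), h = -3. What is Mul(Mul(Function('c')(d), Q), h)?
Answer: 64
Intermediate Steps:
d = 5
L = -3 (L = Add(-1, -2) = -3)
Q = Rational(8, 3) (Q = Add(Mul(4, Pow(3, -1)), Mul(-4, Pow(-3, -1))) = Add(Mul(4, Rational(1, 3)), Mul(-4, Rational(-1, 3))) = Add(Rational(4, 3), Rational(4, 3)) = Rational(8, 3) ≈ 2.6667)
Mul(Mul(Function('c')(d), Q), h) = Mul(Mul(Add(-3, Mul(-1, 5)), Rational(8, 3)), -3) = Mul(Mul(Add(-3, -5), Rational(8, 3)), -3) = Mul(Mul(-8, Rational(8, 3)), -3) = Mul(Rational(-64, 3), -3) = 64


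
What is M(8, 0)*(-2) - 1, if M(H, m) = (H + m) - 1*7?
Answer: -3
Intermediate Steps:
M(H, m) = -7 + H + m (M(H, m) = (H + m) - 7 = -7 + H + m)
M(8, 0)*(-2) - 1 = (-7 + 8 + 0)*(-2) - 1 = 1*(-2) - 1 = -2 - 1 = -3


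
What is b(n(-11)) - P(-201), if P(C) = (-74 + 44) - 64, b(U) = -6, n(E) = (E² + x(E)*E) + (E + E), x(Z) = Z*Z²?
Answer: 88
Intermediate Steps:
x(Z) = Z³
n(E) = E² + E⁴ + 2*E (n(E) = (E² + E³*E) + (E + E) = (E² + E⁴) + 2*E = E² + E⁴ + 2*E)
P(C) = -94 (P(C) = -30 - 64 = -94)
b(n(-11)) - P(-201) = -6 - 1*(-94) = -6 + 94 = 88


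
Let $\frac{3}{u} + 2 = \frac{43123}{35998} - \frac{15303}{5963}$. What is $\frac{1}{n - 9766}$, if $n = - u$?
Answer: $- \frac{723047093}{7060633942016} \approx -0.00010241$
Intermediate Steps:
$u = - \frac{643968222}{723047093}$ ($u = \frac{3}{-2 + \left(\frac{43123}{35998} - \frac{15303}{5963}\right)} = \frac{3}{-2 - \frac{293734945}{214656074}} = \frac{3}{- \frac{723047093}{214656074}} = 3 \left(- \frac{214656074}{723047093}\right) = - \frac{643968222}{723047093} \approx -0.89063$)
$n = \frac{643968222}{723047093}$ ($n = \left(-1\right) \left(- \frac{643968222}{723047093}\right) = \frac{643968222}{723047093} \approx 0.89063$)
$\frac{1}{n - 9766} = \frac{1}{\frac{643968222}{723047093} - 9766} = \frac{1}{- \frac{7060633942016}{723047093}} = - \frac{723047093}{7060633942016}$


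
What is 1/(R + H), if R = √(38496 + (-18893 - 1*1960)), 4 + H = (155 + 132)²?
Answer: 27455/2261325194 - √17643/6783975582 ≈ 1.2122e-5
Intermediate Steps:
H = 82365 (H = -4 + (155 + 132)² = -4 + 287² = -4 + 82369 = 82365)
R = √17643 (R = √(38496 + (-18893 - 1960)) = √(38496 - 20853) = √17643 ≈ 132.83)
1/(R + H) = 1/(√17643 + 82365) = 1/(82365 + √17643)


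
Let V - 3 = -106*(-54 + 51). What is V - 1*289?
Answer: 32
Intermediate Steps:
V = 321 (V = 3 - 106*(-54 + 51) = 3 - 106*(-3) = 3 + 318 = 321)
V - 1*289 = 321 - 1*289 = 321 - 289 = 32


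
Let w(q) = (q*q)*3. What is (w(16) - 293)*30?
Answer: 14250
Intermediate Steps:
w(q) = 3*q² (w(q) = q²*3 = 3*q²)
(w(16) - 293)*30 = (3*16² - 293)*30 = (3*256 - 293)*30 = (768 - 293)*30 = 475*30 = 14250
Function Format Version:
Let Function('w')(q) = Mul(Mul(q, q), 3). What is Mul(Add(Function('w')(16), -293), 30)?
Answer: 14250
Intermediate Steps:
Function('w')(q) = Mul(3, Pow(q, 2)) (Function('w')(q) = Mul(Pow(q, 2), 3) = Mul(3, Pow(q, 2)))
Mul(Add(Function('w')(16), -293), 30) = Mul(Add(Mul(3, Pow(16, 2)), -293), 30) = Mul(Add(Mul(3, 256), -293), 30) = Mul(Add(768, -293), 30) = Mul(475, 30) = 14250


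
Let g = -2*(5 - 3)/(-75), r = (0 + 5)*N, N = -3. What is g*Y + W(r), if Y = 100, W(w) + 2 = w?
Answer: -35/3 ≈ -11.667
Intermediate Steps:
r = -15 (r = (0 + 5)*(-3) = 5*(-3) = -15)
W(w) = -2 + w
g = 4/75 (g = -2*2*(-1/75) = -4*(-1/75) = 4/75 ≈ 0.053333)
g*Y + W(r) = (4/75)*100 + (-2 - 15) = 16/3 - 17 = -35/3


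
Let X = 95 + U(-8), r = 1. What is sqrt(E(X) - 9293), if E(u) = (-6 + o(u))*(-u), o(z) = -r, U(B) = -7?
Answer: I*sqrt(8677) ≈ 93.15*I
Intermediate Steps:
X = 88 (X = 95 - 7 = 88)
o(z) = -1 (o(z) = -1*1 = -1)
E(u) = 7*u (E(u) = (-6 - 1)*(-u) = -(-7)*u = 7*u)
sqrt(E(X) - 9293) = sqrt(7*88 - 9293) = sqrt(616 - 9293) = sqrt(-8677) = I*sqrt(8677)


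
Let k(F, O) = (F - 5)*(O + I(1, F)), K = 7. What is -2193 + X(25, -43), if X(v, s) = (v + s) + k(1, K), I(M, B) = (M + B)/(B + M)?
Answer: -2243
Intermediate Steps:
I(M, B) = 1 (I(M, B) = (B + M)/(B + M) = 1)
k(F, O) = (1 + O)*(-5 + F) (k(F, O) = (F - 5)*(O + 1) = (-5 + F)*(1 + O) = (1 + O)*(-5 + F))
X(v, s) = -32 + s + v (X(v, s) = (v + s) + (-5 + 1 - 5*7 + 1*7) = (s + v) + (-5 + 1 - 35 + 7) = (s + v) - 32 = -32 + s + v)
-2193 + X(25, -43) = -2193 + (-32 - 43 + 25) = -2193 - 50 = -2243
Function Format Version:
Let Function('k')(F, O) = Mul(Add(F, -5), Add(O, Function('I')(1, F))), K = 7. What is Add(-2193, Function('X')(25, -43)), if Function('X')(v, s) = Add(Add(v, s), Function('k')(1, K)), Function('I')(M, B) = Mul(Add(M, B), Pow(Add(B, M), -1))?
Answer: -2243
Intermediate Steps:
Function('I')(M, B) = 1 (Function('I')(M, B) = Mul(Add(B, M), Pow(Add(B, M), -1)) = 1)
Function('k')(F, O) = Mul(Add(1, O), Add(-5, F)) (Function('k')(F, O) = Mul(Add(F, -5), Add(O, 1)) = Mul(Add(-5, F), Add(1, O)) = Mul(Add(1, O), Add(-5, F)))
Function('X')(v, s) = Add(-32, s, v) (Function('X')(v, s) = Add(Add(v, s), Add(-5, 1, Mul(-5, 7), Mul(1, 7))) = Add(Add(s, v), Add(-5, 1, -35, 7)) = Add(Add(s, v), -32) = Add(-32, s, v))
Add(-2193, Function('X')(25, -43)) = Add(-2193, Add(-32, -43, 25)) = Add(-2193, -50) = -2243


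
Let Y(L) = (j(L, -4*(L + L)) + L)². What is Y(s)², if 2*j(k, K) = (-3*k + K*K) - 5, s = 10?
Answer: 1662048169650625/16 ≈ 1.0388e+14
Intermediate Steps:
j(k, K) = -5/2 + K²/2 - 3*k/2 (j(k, K) = ((-3*k + K*K) - 5)/2 = ((-3*k + K²) - 5)/2 = ((K² - 3*k) - 5)/2 = (-5 + K² - 3*k)/2 = -5/2 + K²/2 - 3*k/2)
Y(L) = (-5/2 + 32*L² - L/2)² (Y(L) = ((-5/2 + (-4*(L + L))²/2 - 3*L/2) + L)² = ((-5/2 + (-8*L)²/2 - 3*L/2) + L)² = ((-5/2 + (64*L²)/2 - 3*L/2) + L)² = ((-5/2 + 32*L² - 3*L/2) + L)² = (-5/2 + 32*L² - L/2)²)
Y(s)² = ((5 + 10 - 64*10²)²/4)² = ((5 + 10 - 64*100)²/4)² = ((5 + 10 - 6400)²/4)² = ((¼)*(-6385)²)² = ((¼)*40768225)² = (40768225/4)² = 1662048169650625/16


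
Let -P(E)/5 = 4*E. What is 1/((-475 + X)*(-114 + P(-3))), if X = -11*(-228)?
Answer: -1/109782 ≈ -9.1090e-6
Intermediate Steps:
X = 2508
P(E) = -20*E
1/((-475 + X)*(-114 + P(-3))) = 1/((-475 + 2508)*(-114 - 20*(-3))) = 1/(2033*(-114 + 60)) = 1/(2033*(-54)) = 1/(-109782) = -1/109782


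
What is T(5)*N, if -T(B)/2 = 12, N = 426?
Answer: -10224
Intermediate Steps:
T(B) = -24 (T(B) = -2*12 = -24)
T(5)*N = -24*426 = -10224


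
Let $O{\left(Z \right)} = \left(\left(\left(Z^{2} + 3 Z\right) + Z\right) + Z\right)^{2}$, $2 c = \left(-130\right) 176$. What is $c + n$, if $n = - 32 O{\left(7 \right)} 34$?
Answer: $-7688368$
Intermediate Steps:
$c = -11440$ ($c = \frac{\left(-130\right) 176}{2} = \frac{1}{2} \left(-22880\right) = -11440$)
$O{\left(Z \right)} = \left(Z^{2} + 5 Z\right)^{2}$ ($O{\left(Z \right)} = \left(\left(Z^{2} + 4 Z\right) + Z\right)^{2} = \left(Z^{2} + 5 Z\right)^{2}$)
$n = -7676928$ ($n = - 32 \cdot 7^{2} \left(5 + 7\right)^{2} \cdot 34 = - 32 \cdot 49 \cdot 12^{2} \cdot 34 = - 32 \cdot 49 \cdot 144 \cdot 34 = \left(-32\right) 7056 \cdot 34 = \left(-225792\right) 34 = -7676928$)
$c + n = -11440 - 7676928 = -7688368$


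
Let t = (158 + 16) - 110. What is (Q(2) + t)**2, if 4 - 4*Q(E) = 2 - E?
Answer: 4225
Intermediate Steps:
Q(E) = 1/2 + E/4 (Q(E) = 1 - (2 - E)/4 = 1 + (-1/2 + E/4) = 1/2 + E/4)
t = 64 (t = 174 - 110 = 64)
(Q(2) + t)**2 = ((1/2 + (1/4)*2) + 64)**2 = ((1/2 + 1/2) + 64)**2 = (1 + 64)**2 = 65**2 = 4225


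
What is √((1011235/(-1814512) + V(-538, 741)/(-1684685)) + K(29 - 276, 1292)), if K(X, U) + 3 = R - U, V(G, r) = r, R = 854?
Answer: I*√257884138155840316744012165/764220287180 ≈ 21.013*I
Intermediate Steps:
K(X, U) = 851 - U (K(X, U) = -3 + (854 - U) = 851 - U)
√((1011235/(-1814512) + V(-538, 741)/(-1684685)) + K(29 - 276, 1292)) = √((1011235/(-1814512) + 741/(-1684685)) + (851 - 1*1292)) = √((1011235*(-1/1814512) + 741*(-1/1684685)) + (851 - 1292)) = √((-1011235/1814512 - 741/1684685) - 441) = √(-1704956989367/3056881148720 - 441) = √(-1349789543574887/3056881148720) = I*√257884138155840316744012165/764220287180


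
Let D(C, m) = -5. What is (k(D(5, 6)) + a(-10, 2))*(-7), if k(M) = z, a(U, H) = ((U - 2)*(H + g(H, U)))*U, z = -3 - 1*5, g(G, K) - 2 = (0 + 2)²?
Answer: -6664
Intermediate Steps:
g(G, K) = 6 (g(G, K) = 2 + (0 + 2)² = 2 + 2² = 2 + 4 = 6)
z = -8 (z = -3 - 5 = -8)
a(U, H) = U*(-2 + U)*(6 + H) (a(U, H) = ((U - 2)*(H + 6))*U = ((-2 + U)*(6 + H))*U = U*(-2 + U)*(6 + H))
k(M) = -8
(k(D(5, 6)) + a(-10, 2))*(-7) = (-8 - 10*(-12 - 2*2 + 6*(-10) + 2*(-10)))*(-7) = (-8 - 10*(-12 - 4 - 60 - 20))*(-7) = (-8 - 10*(-96))*(-7) = (-8 + 960)*(-7) = 952*(-7) = -6664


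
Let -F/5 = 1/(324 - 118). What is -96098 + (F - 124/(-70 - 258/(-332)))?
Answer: -227473813459/2367146 ≈ -96096.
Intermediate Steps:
F = -5/206 (F = -5/(324 - 118) = -5/206 ≈ -0.024272)
-96098 + (F - 124/(-70 - 258/(-332))) = -96098 + (-5/206 - 124/(-70 - 258/(-332))) = -96098 + (-5/206 - 124/(-70 - 258*(-1/332))) = -96098 + (-5/206 - 124/(-70 + 129/166)) = -96098 + (-5/206 - 124/(-11491/166)) = -96098 + (-5/206 - 124*(-166/11491)) = -96098 + (-5/206 + 20584/11491) = -96098 + 4182849/2367146 = -227473813459/2367146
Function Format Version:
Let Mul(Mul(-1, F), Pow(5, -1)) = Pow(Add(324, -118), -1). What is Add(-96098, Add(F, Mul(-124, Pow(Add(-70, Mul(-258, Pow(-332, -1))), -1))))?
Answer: Rational(-227473813459, 2367146) ≈ -96096.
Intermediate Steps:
F = Rational(-5, 206) (F = Mul(-5, Pow(Add(324, -118), -1)) = Mul(-5, Pow(206, -1)) = Mul(-5, Rational(1, 206)) = Rational(-5, 206) ≈ -0.024272)
Add(-96098, Add(F, Mul(-124, Pow(Add(-70, Mul(-258, Pow(-332, -1))), -1)))) = Add(-96098, Add(Rational(-5, 206), Mul(-124, Pow(Add(-70, Mul(-258, Pow(-332, -1))), -1)))) = Add(-96098, Add(Rational(-5, 206), Mul(-124, Pow(Add(-70, Mul(-258, Rational(-1, 332))), -1)))) = Add(-96098, Add(Rational(-5, 206), Mul(-124, Pow(Add(-70, Rational(129, 166)), -1)))) = Add(-96098, Add(Rational(-5, 206), Mul(-124, Pow(Rational(-11491, 166), -1)))) = Add(-96098, Add(Rational(-5, 206), Mul(-124, Rational(-166, 11491)))) = Add(-96098, Add(Rational(-5, 206), Rational(20584, 11491))) = Add(-96098, Rational(4182849, 2367146)) = Rational(-227473813459, 2367146)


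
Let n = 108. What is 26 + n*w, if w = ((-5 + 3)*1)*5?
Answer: -1054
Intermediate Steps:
w = -10 (w = -2*1*5 = -2*5 = -10)
26 + n*w = 26 + 108*(-10) = 26 - 1080 = -1054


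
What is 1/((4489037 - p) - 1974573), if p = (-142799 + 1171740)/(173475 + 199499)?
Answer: 372974/937828666995 ≈ 3.9770e-7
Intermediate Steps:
p = 1028941/372974 ≈ 2.7587
1/((4489037 - p) - 1974573) = 1/((4489037 - 1*1028941/372974) - 1974573) = 1/((4489037 - 1028941/372974) - 1974573) = 1/(1674293057097/372974 - 1974573) = 1/(937828666995/372974) = 372974/937828666995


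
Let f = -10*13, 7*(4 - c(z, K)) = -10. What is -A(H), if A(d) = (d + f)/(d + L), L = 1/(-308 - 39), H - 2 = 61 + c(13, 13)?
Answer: 149557/166206 ≈ 0.89983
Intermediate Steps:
c(z, K) = 38/7 (c(z, K) = 4 - 1/7*(-10) = 4 + 10/7 = 38/7)
H = 479/7 (H = 2 + (61 + 38/7) = 2 + 465/7 = 479/7 ≈ 68.429)
L = -1/347 (L = 1/(-347) = -1/347 ≈ -0.0028818)
f = -130
A(d) = (-130 + d)/(-1/347 + d) (A(d) = (d - 130)/(d - 1/347) = (-130 + d)/(-1/347 + d))
-A(H) = -347*(-130 + 479/7)/(-1 + 347*(479/7)) = -347*(-431)/((-1 + 166213/7)*7) = -347*(-431)/(166206/7*7) = -347*7*(-431)/(166206*7) = -1*(-149557/166206) = 149557/166206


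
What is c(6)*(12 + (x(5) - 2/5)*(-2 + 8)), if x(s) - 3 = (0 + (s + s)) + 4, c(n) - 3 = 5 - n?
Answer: 1116/5 ≈ 223.20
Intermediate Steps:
c(n) = 8 - n (c(n) = 3 + (5 - n) = 8 - n)
x(s) = 7 + 2*s (x(s) = 3 + ((0 + (s + s)) + 4) = 3 + ((0 + 2*s) + 4) = 3 + (2*s + 4) = 3 + (4 + 2*s) = 7 + 2*s)
c(6)*(12 + (x(5) - 2/5)*(-2 + 8)) = (8 - 1*6)*(12 + ((7 + 2*5) - 2/5)*(-2 + 8)) = (8 - 6)*(12 + ((7 + 10) - 2*⅕)*6) = 2*(12 + (17 - ⅖)*6) = 2*(12 + (83/5)*6) = 2*(12 + 498/5) = 2*(558/5) = 1116/5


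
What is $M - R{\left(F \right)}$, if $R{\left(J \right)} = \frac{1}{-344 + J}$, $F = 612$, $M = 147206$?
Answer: $\frac{39451207}{268} \approx 1.4721 \cdot 10^{5}$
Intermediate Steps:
$M - R{\left(F \right)} = 147206 - \frac{1}{-344 + 612} = 147206 - \frac{1}{268} = \frac{39451207}{268}$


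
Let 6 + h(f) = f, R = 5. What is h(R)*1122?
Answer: -1122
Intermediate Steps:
h(f) = -6 + f
h(R)*1122 = (-6 + 5)*1122 = -1*1122 = -1122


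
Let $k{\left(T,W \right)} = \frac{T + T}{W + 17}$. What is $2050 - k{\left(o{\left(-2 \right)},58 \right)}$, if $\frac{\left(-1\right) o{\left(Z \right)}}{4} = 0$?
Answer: $2050$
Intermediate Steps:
$o{\left(Z \right)} = 0$ ($o{\left(Z \right)} = \left(-4\right) 0 = 0$)
$k{\left(T,W \right)} = \frac{2 T}{17 + W}$
$2050 - k{\left(o{\left(-2 \right)},58 \right)} = 2050 - 2 \cdot 0 \frac{1}{17 + 58} = 2050 - 2 \cdot 0 \cdot \frac{1}{75} = 2050 - 0 = 2050 + 0 = 2050$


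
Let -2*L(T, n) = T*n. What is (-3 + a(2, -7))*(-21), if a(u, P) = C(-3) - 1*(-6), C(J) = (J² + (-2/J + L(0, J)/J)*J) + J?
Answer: -147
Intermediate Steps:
L(T, n) = -T*n/2
C(J) = -2 + J + J² (C(J) = (J² + (-2/J + (-½*0*J)/J)*J) + J = (J² + (-2/J + 0/J)*J) + J = (J² + (-2/J + 0)*J) + J = (J² + (-2/J)*J) + J = (J² - 2) + J = (-2 + J²) + J = -2 + J + J²)
a(u, P) = 10 (a(u, P) = (-2 - 3 + (-3)²) - 1*(-6) = (-2 - 3 + 9) + 6 = 4 + 6 = 10)
(-3 + a(2, -7))*(-21) = (-3 + 10)*(-21) = 7*(-21) = -147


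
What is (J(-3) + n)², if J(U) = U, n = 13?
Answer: 100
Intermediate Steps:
(J(-3) + n)² = (-3 + 13)² = 10² = 100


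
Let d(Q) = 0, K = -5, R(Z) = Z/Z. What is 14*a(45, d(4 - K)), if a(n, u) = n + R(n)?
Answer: 644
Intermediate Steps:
R(Z) = 1
a(n, u) = 1 + n (a(n, u) = n + 1 = 1 + n)
14*a(45, d(4 - K)) = 14*(1 + 45) = 14*46 = 644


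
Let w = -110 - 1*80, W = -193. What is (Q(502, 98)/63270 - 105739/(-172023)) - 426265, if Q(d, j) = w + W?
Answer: -1546472322489643/3627965070 ≈ -4.2626e+5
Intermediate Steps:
w = -190 (w = -110 - 80 = -190)
Q(d, j) = -383 (Q(d, j) = -190 - 193 = -383)
(Q(502, 98)/63270 - 105739/(-172023)) - 426265 = (-383/63270 - 105739/(-172023)) - 426265 = (-383*1/63270 - 105739*(-1/172023)) - 426265 = (-383/63270 + 105739/172023) - 426265 = 2208073907/3627965070 - 426265 = -1546472322489643/3627965070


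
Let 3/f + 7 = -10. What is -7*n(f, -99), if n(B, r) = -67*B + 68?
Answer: -9499/17 ≈ -558.76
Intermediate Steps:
f = -3/17 (f = 3/(-7 - 10) = 3/(-17) = 3*(-1/17) = -3/17 ≈ -0.17647)
n(B, r) = 68 - 67*B
-7*n(f, -99) = -7*(68 - 67*(-3/17)) = -7*(68 + 201/17) = -7*1357/17 = -9499/17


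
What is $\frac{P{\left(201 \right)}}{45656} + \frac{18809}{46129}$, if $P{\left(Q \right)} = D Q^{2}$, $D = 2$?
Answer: $\frac{2293029581}{1053032812} \approx 2.1775$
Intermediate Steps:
$P{\left(Q \right)} = 2 Q^{2}$
$\frac{P{\left(201 \right)}}{45656} + \frac{18809}{46129} = \frac{2 \cdot 201^{2}}{45656} + \frac{18809}{46129} = 2 \cdot 40401 \cdot \frac{1}{45656} + 18809 \cdot \frac{1}{46129} = 80802 \cdot \frac{1}{45656} + \frac{18809}{46129} = \frac{40401}{22828} + \frac{18809}{46129} = \frac{2293029581}{1053032812}$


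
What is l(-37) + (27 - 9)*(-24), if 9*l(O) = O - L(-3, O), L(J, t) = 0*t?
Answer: -3925/9 ≈ -436.11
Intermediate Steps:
L(J, t) = 0
l(O) = O/9 (l(O) = (O - 1*0)/9 = (O + 0)/9 = O/9)
l(-37) + (27 - 9)*(-24) = (1/9)*(-37) + (27 - 9)*(-24) = -37/9 + 18*(-24) = -37/9 - 432 = -3925/9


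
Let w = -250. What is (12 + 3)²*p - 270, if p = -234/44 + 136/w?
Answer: -174789/110 ≈ -1589.0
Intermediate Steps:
p = -16121/2750 (p = -234/44 + 136/(-250) = -234*1/44 + 136*(-1/250) = -117/22 - 68/125 = -16121/2750 ≈ -5.8622)
(12 + 3)²*p - 270 = (12 + 3)²*(-16121/2750) - 270 = 15²*(-16121/2750) - 270 = 225*(-16121/2750) - 270 = -145089/110 - 270 = -174789/110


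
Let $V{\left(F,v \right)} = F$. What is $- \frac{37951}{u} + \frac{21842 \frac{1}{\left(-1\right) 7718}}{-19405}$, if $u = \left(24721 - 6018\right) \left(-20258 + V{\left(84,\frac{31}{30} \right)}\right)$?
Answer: $\frac{6962568409707}{28254766070644190} \approx 0.00024642$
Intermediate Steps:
$u = -377314322$ ($u = \left(24721 - 6018\right) \left(-20258 + 84\right) = 18703 \left(-20174\right) = -377314322$)
$- \frac{37951}{u} + \frac{21842 \frac{1}{\left(-1\right) 7718}}{-19405} = - \frac{37951}{-377314322} + \frac{21842 \frac{1}{\left(-1\right) 7718}}{-19405} = \left(-37951\right) \left(- \frac{1}{377314322}\right) + \frac{21842}{-7718} \left(- \frac{1}{19405}\right) = \frac{37951}{377314322} + 21842 \left(- \frac{1}{7718}\right) \left(- \frac{1}{19405}\right) = \frac{37951}{377314322} - - \frac{10921}{74883895} = \frac{37951}{377314322} + \frac{10921}{74883895} = \frac{6962568409707}{28254766070644190}$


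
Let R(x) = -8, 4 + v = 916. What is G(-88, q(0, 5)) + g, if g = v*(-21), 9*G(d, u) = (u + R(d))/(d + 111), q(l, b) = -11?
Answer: -3964483/207 ≈ -19152.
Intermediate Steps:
v = 912 (v = -4 + 916 = 912)
G(d, u) = (-8 + u)/(9*(111 + d)) (G(d, u) = ((u - 8)/(d + 111))/9 = ((-8 + u)/(111 + d))/9 = (-8 + u)/(9*(111 + d)))
g = -19152 (g = 912*(-21) = -19152)
G(-88, q(0, 5)) + g = (-8 - 11)/(9*(111 - 88)) - 19152 = (⅑)*(-19)/23 - 19152 = (⅑)*(1/23)*(-19) - 19152 = -19/207 - 19152 = -3964483/207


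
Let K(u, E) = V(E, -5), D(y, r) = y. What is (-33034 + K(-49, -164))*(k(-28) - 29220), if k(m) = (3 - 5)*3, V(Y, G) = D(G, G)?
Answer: 965597814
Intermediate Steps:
V(Y, G) = G
K(u, E) = -5
k(m) = -6 (k(m) = -2*3 = -6)
(-33034 + K(-49, -164))*(k(-28) - 29220) = (-33034 - 5)*(-6 - 29220) = -33039*(-29226) = 965597814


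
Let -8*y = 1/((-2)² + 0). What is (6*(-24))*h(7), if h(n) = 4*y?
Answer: 18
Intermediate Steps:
y = -1/32 (y = -1/(8*((-2)² + 0)) = -1/(8*(4 + 0)) = -⅛/4 = -⅛*¼ = -1/32 ≈ -0.031250)
h(n) = -⅛ (h(n) = 4*(-1/32) = -⅛)
(6*(-24))*h(7) = (6*(-24))*(-⅛) = -144*(-⅛) = 18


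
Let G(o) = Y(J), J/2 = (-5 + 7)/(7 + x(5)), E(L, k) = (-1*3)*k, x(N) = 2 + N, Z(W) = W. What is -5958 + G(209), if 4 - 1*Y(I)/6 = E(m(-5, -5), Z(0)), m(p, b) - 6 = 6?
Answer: -5934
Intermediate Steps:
m(p, b) = 12 (m(p, b) = 6 + 6 = 12)
E(L, k) = -3*k
J = 2/7 (J = 2*((-5 + 7)/(7 + (2 + 5))) = 2*(2/(7 + 7)) = 2*(2/14) = 2*(2*(1/14)) = 2*(1/7) = 2/7 ≈ 0.28571)
Y(I) = 24 (Y(I) = 24 - (-18)*0 = 24 - 6*0 = 24 + 0 = 24)
G(o) = 24
-5958 + G(209) = -5958 + 24 = -5934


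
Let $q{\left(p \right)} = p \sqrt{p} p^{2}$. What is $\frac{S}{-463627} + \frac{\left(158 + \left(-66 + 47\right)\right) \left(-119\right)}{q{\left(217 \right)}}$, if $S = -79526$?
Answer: $\frac{79526}{463627} - \frac{2363 \sqrt{217}}{316767703} \approx 0.17142$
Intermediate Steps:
$q{\left(p \right)} = p^{\frac{7}{2}}$ ($q{\left(p \right)} = p^{\frac{3}{2}} p^{2} = p^{\frac{7}{2}}$)
$\frac{S}{-463627} + \frac{\left(158 + \left(-66 + 47\right)\right) \left(-119\right)}{q{\left(217 \right)}} = - \frac{79526}{-463627} + \frac{\left(158 + \left(-66 + 47\right)\right) \left(-119\right)}{217^{\frac{7}{2}}} = \left(-79526\right) \left(- \frac{1}{463627}\right) + \frac{\left(158 - 19\right) \left(-119\right)}{10218313 \sqrt{217}} = \frac{79526}{463627} + 139 \left(-119\right) \frac{\sqrt{217}}{2217373921} = \frac{79526}{463627} - 16541 \frac{\sqrt{217}}{2217373921} = \frac{79526}{463627} - \frac{2363 \sqrt{217}}{316767703}$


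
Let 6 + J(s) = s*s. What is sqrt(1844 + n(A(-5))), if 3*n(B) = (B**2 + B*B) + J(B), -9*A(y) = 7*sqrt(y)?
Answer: sqrt(148957)/9 ≈ 42.883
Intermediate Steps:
J(s) = -6 + s**2 (J(s) = -6 + s*s = -6 + s**2)
A(y) = -7*sqrt(y)/9
n(B) = -2 + B**2 (n(B) = ((B**2 + B*B) + (-6 + B**2))/3 = ((B**2 + B**2) + (-6 + B**2))/3 = (2*B**2 + (-6 + B**2))/3 = (-6 + 3*B**2)/3 = -2 + B**2)
sqrt(1844 + n(A(-5))) = sqrt(1844 + (-2 + (-7*I*sqrt(5)/9)**2)) = sqrt(1844 + (-2 - 245/81)) = sqrt(1844 - 407/81) = sqrt(148957/81) = sqrt(148957)/9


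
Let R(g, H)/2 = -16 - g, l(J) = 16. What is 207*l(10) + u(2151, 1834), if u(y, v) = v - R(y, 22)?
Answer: 9480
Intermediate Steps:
R(g, H) = -32 - 2*g (R(g, H) = 2*(-16 - g) = -32 - 2*g)
u(y, v) = 32 + v + 2*y (u(y, v) = v - (-32 - 2*y) = v + (32 + 2*y) = 32 + v + 2*y)
207*l(10) + u(2151, 1834) = 207*16 + (32 + 1834 + 2*2151) = 3312 + (32 + 1834 + 4302) = 3312 + 6168 = 9480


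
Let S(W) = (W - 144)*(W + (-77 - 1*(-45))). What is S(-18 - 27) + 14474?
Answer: 29027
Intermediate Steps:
S(W) = (-144 + W)*(-32 + W) (S(W) = (-144 + W)*(W + (-77 + 45)) = (-144 + W)*(W - 32) = (-144 + W)*(-32 + W))
S(-18 - 27) + 14474 = (4608 + (-18 - 27)**2 - 176*(-18 - 27)) + 14474 = (4608 + (-45)**2 - 176*(-45)) + 14474 = (4608 + 2025 + 7920) + 14474 = 14553 + 14474 = 29027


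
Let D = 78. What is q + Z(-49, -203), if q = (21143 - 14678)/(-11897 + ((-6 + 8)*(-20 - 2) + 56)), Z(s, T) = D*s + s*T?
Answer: 14557832/2377 ≈ 6124.5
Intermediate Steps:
Z(s, T) = 78*s + T*s (Z(s, T) = 78*s + s*T = 78*s + T*s)
q = -1293/2377 (q = 6465/(-11897 + (2*(-22) + 56)) = 6465/(-11897 + (-44 + 56)) = 6465/(-11897 + 12) = 6465/(-11885) = 6465*(-1/11885) = -1293/2377 ≈ -0.54396)
q + Z(-49, -203) = -1293/2377 - 49*(78 - 203) = -1293/2377 - 49*(-125) = -1293/2377 + 6125 = 14557832/2377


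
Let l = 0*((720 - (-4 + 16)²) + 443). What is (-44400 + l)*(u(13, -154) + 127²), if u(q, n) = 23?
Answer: -717148800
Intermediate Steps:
l = 0 (l = 0*((720 - 1*12²) + 443) = 0*((720 - 1*144) + 443) = 0*((720 - 144) + 443) = 0*(576 + 443) = 0*1019 = 0)
(-44400 + l)*(u(13, -154) + 127²) = (-44400 + 0)*(23 + 127²) = -44400*(23 + 16129) = -44400*16152 = -717148800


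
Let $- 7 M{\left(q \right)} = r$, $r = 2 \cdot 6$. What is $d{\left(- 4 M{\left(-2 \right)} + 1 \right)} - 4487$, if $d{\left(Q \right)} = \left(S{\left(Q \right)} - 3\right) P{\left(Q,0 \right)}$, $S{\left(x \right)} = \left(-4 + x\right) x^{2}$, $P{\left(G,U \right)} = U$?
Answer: $-4487$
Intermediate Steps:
$r = 12$
$S{\left(x \right)} = x^{2} \left(-4 + x\right)$
$M{\left(q \right)} = - \frac{12}{7}$ ($M{\left(q \right)} = \left(- \frac{1}{7}\right) 12 = - \frac{12}{7}$)
$d{\left(Q \right)} = 0$ ($d{\left(Q \right)} = \left(Q^{2} \left(-4 + Q\right) - 3\right) 0 = \left(-3 + Q^{2} \left(-4 + Q\right)\right) 0 = 0$)
$d{\left(- 4 M{\left(-2 \right)} + 1 \right)} - 4487 = 0 - 4487 = -4487$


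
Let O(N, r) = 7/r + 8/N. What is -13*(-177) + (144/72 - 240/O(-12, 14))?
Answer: 3743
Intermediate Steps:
-13*(-177) + (144/72 - 240/O(-12, 14)) = -13*(-177) + (144/72 - 240/(7/14 + 8/(-12))) = 2301 + (144*(1/72) - 240/(7*(1/14) + 8*(-1/12))) = 2301 + (2 - 240/(1/2 - 2/3)) = 2301 + (2 - 240/(-1/6)) = 2301 + (2 - 240*(-6)) = 2301 + (2 + 1440) = 2301 + 1442 = 3743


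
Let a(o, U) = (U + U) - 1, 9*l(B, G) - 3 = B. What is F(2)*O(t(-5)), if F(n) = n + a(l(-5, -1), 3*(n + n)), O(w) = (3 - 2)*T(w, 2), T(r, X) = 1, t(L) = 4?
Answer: 25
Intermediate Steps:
l(B, G) = ⅓ + B/9
O(w) = 1 (O(w) = (3 - 2)*1 = 1*1 = 1)
a(o, U) = -1 + 2*U (a(o, U) = 2*U - 1 = -1 + 2*U)
F(n) = -1 + 13*n (F(n) = n + (-1 + 2*(3*(n + n))) = n + (-1 + 2*(3*(2*n))) = n + (-1 + 2*(6*n)) = n + (-1 + 12*n) = -1 + 13*n)
F(2)*O(t(-5)) = (-1 + 13*2)*1 = (-1 + 26)*1 = 25*1 = 25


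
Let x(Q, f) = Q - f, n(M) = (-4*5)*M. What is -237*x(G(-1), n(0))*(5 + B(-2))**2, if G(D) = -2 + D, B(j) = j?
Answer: 6399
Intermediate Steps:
n(M) = -20*M
-237*x(G(-1), n(0))*(5 + B(-2))**2 = -237*((-2 - 1) - (-20)*0)*(5 - 2)**2 = -237*(-3 - 1*0)*3**2 = -237*(-3 + 0)*9 = -(-711)*9 = -237*(-27) = 6399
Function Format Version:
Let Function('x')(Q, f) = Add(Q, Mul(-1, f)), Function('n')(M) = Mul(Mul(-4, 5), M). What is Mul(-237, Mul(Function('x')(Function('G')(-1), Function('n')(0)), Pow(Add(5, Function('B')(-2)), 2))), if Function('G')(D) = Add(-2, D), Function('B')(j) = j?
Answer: 6399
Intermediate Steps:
Function('n')(M) = Mul(-20, M)
Mul(-237, Mul(Function('x')(Function('G')(-1), Function('n')(0)), Pow(Add(5, Function('B')(-2)), 2))) = Mul(-237, Mul(Add(Add(-2, -1), Mul(-1, Mul(-20, 0))), Pow(Add(5, -2), 2))) = Mul(-237, Mul(Add(-3, Mul(-1, 0)), Pow(3, 2))) = Mul(-237, Mul(Add(-3, 0), 9)) = Mul(-237, Mul(-3, 9)) = Mul(-237, -27) = 6399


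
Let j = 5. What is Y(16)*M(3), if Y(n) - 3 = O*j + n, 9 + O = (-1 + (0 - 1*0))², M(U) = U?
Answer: -63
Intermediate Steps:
O = -8 (O = -9 + (-1 + (0 - 1*0))² = -9 + (-1 + (0 + 0))² = -9 + (-1 + 0)² = -9 + (-1)² = -9 + 1 = -8)
Y(n) = -37 + n (Y(n) = 3 + (-8*5 + n) = 3 + (-40 + n) = -37 + n)
Y(16)*M(3) = (-37 + 16)*3 = -21*3 = -63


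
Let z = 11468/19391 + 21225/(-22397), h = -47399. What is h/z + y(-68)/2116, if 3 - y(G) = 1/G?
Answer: 2961991557493701519/22263096555952 ≈ 1.3305e+5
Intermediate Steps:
y(G) = 3 - 1/G
z = -154725179/434300227 (z = 11468*(1/19391) + 21225*(-1/22397) = 11468/19391 - 21225/22397 = -154725179/434300227 ≈ -0.35626)
h/z + y(-68)/2116 = -47399/(-154725179/434300227) + (3 - 1/(-68))/2116 = -47399*(-434300227/154725179) + (3 - 1*(-1/68))*(1/2116) = 20585396459573/154725179 + (3 + 1/68)*(1/2116) = 20585396459573/154725179 + (205/68)*(1/2116) = 20585396459573/154725179 + 205/143888 = 2961991557493701519/22263096555952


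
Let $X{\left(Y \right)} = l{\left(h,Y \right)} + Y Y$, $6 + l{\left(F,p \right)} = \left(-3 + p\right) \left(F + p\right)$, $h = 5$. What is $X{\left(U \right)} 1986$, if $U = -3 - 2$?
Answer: $37734$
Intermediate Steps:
$U = -5$
$l{\left(F,p \right)} = -6 + \left(-3 + p\right) \left(F + p\right)$
$X{\left(Y \right)} = -21 + 2 Y + 2 Y^{2}$ ($X{\left(Y \right)} = \left(-6 + Y^{2} - 15 - 3 Y + 5 Y\right) + Y Y = \left(-6 + Y^{2} - 15 - 3 Y + 5 Y\right) + Y^{2} = \left(-21 + Y^{2} + 2 Y\right) + Y^{2} = -21 + 2 Y + 2 Y^{2}$)
$X{\left(U \right)} 1986 = \left(-21 + 2 \left(-5\right) + 2 \left(-5\right)^{2}\right) 1986 = \left(-21 - 10 + 2 \cdot 25\right) 1986 = \left(-21 - 10 + 50\right) 1986 = 19 \cdot 1986 = 37734$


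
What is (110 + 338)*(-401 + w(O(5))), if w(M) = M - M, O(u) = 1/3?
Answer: -179648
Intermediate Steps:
O(u) = ⅓
w(M) = 0
(110 + 338)*(-401 + w(O(5))) = (110 + 338)*(-401 + 0) = 448*(-401) = -179648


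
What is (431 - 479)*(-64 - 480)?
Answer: 26112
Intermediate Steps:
(431 - 479)*(-64 - 480) = -48*(-544) = 26112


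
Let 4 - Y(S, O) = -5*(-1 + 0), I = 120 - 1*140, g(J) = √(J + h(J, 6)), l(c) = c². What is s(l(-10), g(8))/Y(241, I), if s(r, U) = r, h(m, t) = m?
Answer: -100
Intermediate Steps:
g(J) = √2*√J (g(J) = √(J + J) = √(2*J) = √2*√J)
I = -20 (I = 120 - 140 = -20)
Y(S, O) = -1 (Y(S, O) = 4 - (-5)*(-1 + 0) = 4 - (-5)*(-1) = 4 - 1*5 = 4 - 5 = -1)
s(l(-10), g(8))/Y(241, I) = (-10)²/(-1) = 100*(-1) = -100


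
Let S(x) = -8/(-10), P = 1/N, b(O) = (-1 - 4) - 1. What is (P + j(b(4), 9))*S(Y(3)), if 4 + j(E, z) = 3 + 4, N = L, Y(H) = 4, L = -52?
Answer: 31/13 ≈ 2.3846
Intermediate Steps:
N = -52
b(O) = -6 (b(O) = -5 - 1 = -6)
j(E, z) = 3 (j(E, z) = -4 + (3 + 4) = -4 + 7 = 3)
P = -1/52 (P = 1/(-52) = -1/52 ≈ -0.019231)
S(x) = ⅘ (S(x) = -8*(-⅒) = ⅘)
(P + j(b(4), 9))*S(Y(3)) = (-1/52 + 3)*(⅘) = (155/52)*(⅘) = 31/13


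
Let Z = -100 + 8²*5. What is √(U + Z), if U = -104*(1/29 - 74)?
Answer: 2*√1663585/29 ≈ 88.952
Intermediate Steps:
U = 223080/29 (U = -104*(1/29 - 74) = -104*(-2145/29) = 223080/29 ≈ 7692.4)
Z = 220 (Z = -100 + 64*5 = -100 + 320 = 220)
√(U + Z) = √(223080/29 + 220) = √(229460/29) = 2*√1663585/29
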